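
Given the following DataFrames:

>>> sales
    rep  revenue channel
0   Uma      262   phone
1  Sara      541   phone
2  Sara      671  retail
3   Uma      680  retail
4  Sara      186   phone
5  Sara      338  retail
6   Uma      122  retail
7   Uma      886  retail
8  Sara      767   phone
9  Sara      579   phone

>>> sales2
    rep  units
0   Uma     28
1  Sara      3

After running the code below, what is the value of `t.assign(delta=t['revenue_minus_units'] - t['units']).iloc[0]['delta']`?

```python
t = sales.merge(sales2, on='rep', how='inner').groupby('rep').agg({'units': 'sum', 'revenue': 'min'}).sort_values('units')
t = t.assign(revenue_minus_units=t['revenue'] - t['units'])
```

merge on 'rep' (how='inner') → 10 rows:
    rep  revenue channel  units
0   Uma      262   phone     28
1  Sara      541   phone      3
2  Sara      671  retail      3
3   Uma      680  retail     28
4  Sara      186   phone      3
5  Sara      338  retail      3
6   Uma      122  retail     28
7   Uma      886  retail     28
8  Sara      767   phone      3
9  Sara      579   phone      3
group by rep: sum(units), min(revenue):
      units  revenue
rep                 
Sara     18      186
Uma     112      122
sort by units:
      units  revenue
rep                 
Sara     18      186
Uma     112      122
add column revenue_minus_units = t['revenue'] - t['units']:
      units  revenue  revenue_minus_units
rep                                      
Sara     18      186                  168
Uma     112      122                   10
add column delta = t['revenue_minus_units'] - t['units']:
      units  revenue  revenue_minus_units  delta
rep                                             
Sara     18      186                  168    150
Uma     112      122                   10   -102
Then the value at position 0, column 'delta': 150

150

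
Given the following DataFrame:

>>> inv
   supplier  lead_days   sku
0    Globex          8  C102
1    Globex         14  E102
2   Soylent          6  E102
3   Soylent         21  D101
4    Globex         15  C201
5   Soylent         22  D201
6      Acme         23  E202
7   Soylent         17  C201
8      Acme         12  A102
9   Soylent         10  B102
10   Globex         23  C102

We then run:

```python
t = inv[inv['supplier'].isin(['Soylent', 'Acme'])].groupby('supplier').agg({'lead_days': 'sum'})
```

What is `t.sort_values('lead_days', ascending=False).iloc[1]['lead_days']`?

filter rows where supplier in ['Soylent', 'Acme']:
  supplier  lead_days   sku
2  Soylent          6  E102
3  Soylent         21  D101
5  Soylent         22  D201
6     Acme         23  E202
7  Soylent         17  C201
8     Acme         12  A102
9  Soylent         10  B102
group by supplier, sum of lead_days:
          lead_days
supplier           
Acme             35
Soylent          76
sort by lead_days descending:
          lead_days
supplier           
Soylent          76
Acme             35

35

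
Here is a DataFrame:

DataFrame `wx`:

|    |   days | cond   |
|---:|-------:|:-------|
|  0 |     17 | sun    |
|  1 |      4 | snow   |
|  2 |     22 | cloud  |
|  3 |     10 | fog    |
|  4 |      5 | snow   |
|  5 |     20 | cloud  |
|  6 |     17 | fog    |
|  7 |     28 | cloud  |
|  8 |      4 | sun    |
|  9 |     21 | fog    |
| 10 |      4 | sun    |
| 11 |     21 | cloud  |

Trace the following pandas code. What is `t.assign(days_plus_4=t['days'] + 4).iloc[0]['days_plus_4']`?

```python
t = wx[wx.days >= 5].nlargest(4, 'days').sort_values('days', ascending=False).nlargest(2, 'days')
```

32

filter rows where days >= 5:
    days   cond
0     17    sun
2     22  cloud
3     10    fog
4      5   snow
5     20  cloud
6     17    fog
7     28  cloud
9     21    fog
11    21  cloud
take 4 rows with largest days:
    days   cond
7     28  cloud
2     22  cloud
9     21    fog
11    21  cloud
sort by days descending:
    days   cond
7     28  cloud
2     22  cloud
9     21    fog
11    21  cloud
take 2 rows with largest days:
   days   cond
7    28  cloud
2    22  cloud
add column days_plus_4 = t['days'] + 4:
   days   cond  days_plus_4
7    28  cloud           32
2    22  cloud           26
Then the value at position 0, column 'days_plus_4': 32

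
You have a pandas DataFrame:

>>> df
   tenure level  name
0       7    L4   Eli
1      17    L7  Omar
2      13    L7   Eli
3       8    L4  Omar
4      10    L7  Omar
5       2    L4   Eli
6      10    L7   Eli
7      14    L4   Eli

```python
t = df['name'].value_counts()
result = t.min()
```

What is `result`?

value_counts of name:
name
Eli     5
Omar    3
Name: count, dtype: int64

3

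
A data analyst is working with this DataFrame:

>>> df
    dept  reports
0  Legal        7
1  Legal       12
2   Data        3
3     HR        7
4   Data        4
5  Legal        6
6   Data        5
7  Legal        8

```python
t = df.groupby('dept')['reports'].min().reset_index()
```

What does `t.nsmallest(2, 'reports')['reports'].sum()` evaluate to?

9

group by dept, min of reports:
dept
Data     3
HR       7
Legal    6
Name: reports, dtype: int64
reset_index():
    dept  reports
0   Data        3
1     HR        7
2  Legal        6
take 2 rows with smallest reports:
    dept  reports
0   Data        3
2  Legal        6
Reading off the sum of column 'reports', we get 9.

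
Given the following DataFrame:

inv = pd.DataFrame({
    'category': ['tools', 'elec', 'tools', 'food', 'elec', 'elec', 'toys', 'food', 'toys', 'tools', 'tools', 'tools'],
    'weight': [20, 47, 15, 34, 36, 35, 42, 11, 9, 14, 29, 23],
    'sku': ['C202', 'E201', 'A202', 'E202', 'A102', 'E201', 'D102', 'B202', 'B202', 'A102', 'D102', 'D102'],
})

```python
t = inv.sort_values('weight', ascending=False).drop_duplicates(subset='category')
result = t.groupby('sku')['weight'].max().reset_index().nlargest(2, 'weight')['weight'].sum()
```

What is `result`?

89

sort by weight descending:
   category  weight   sku
1      elec      47  E201
6      toys      42  D102
4      elec      36  A102
5      elec      35  E201
3      food      34  E202
10    tools      29  D102
11    tools      23  D102
0     tools      20  C202
2     tools      15  A202
9     tools      14  A102
7      food      11  B202
8      toys       9  B202
drop duplicate category (keep=first):
   category  weight   sku
1      elec      47  E201
6      toys      42  D102
3      food      34  E202
10    tools      29  D102
group by sku, max of weight:
sku
D102    42
E201    47
E202    34
Name: weight, dtype: int64
reset_index():
    sku  weight
0  D102      42
1  E201      47
2  E202      34
take 2 rows with largest weight:
    sku  weight
1  E201      47
0  D102      42
Finally, sum of column 'weight' = 89.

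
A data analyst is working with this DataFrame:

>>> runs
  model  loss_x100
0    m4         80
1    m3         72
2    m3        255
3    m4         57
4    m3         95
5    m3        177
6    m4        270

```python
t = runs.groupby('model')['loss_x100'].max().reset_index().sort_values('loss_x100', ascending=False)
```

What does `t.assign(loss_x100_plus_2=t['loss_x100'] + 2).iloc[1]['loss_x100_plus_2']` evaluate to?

group by model, max of loss_x100:
model
m3    255
m4    270
Name: loss_x100, dtype: int64
reset_index():
  model  loss_x100
0    m3        255
1    m4        270
sort by loss_x100 descending:
  model  loss_x100
1    m4        270
0    m3        255
add column loss_x100_plus_2 = t['loss_x100'] + 2:
  model  loss_x100  loss_x100_plus_2
1    m4        270               272
0    m3        255               257

257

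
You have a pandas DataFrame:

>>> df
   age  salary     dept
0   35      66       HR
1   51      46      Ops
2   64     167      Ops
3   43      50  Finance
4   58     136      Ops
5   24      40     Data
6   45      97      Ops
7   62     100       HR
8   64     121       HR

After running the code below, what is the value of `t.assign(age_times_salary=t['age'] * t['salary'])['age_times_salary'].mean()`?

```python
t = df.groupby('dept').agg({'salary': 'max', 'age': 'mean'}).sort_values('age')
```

4676.29166667

group by dept: max(salary), mean(age):
         salary        age
dept                      
Data         40  24.000000
Finance      50  43.000000
HR          121  53.666667
Ops         167  54.500000
sort by age:
         salary        age
dept                      
Data         40  24.000000
Finance      50  43.000000
HR          121  53.666667
Ops         167  54.500000
add column age_times_salary = t['age'] * t['salary']:
         salary        age  age_times_salary
dept                                        
Data         40  24.000000        960.000000
Finance      50  43.000000       2150.000000
HR          121  53.666667       6493.666667
Ops         167  54.500000       9101.500000
Finally, mean of column 'age_times_salary' = 4676.29166667.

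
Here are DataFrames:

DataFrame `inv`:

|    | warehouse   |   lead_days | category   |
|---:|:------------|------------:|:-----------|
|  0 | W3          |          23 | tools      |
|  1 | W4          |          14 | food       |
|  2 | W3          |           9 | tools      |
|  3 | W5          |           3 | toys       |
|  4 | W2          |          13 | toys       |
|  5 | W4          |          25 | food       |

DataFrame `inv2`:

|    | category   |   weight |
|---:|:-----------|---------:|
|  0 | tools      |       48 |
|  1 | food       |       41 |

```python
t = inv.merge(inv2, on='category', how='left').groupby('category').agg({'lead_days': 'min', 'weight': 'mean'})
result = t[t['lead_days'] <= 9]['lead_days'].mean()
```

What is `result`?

merge on 'category' (how='left') → 6 rows:
  warehouse  lead_days category  weight
0        W3         23    tools    48.0
1        W4         14     food    41.0
2        W3          9    tools    48.0
3        W5          3     toys     NaN
4        W2         13     toys     NaN
5        W4         25     food    41.0
group by category: min(lead_days), mean(weight):
          lead_days  weight
category                   
food             14    41.0
tools             9    48.0
toys              3     NaN
filter rows where lead_days <= 9:
          lead_days  weight
category                   
tools             9    48.0
toys              3     NaN
The mean of column 'lead_days' is 6.0.

6.0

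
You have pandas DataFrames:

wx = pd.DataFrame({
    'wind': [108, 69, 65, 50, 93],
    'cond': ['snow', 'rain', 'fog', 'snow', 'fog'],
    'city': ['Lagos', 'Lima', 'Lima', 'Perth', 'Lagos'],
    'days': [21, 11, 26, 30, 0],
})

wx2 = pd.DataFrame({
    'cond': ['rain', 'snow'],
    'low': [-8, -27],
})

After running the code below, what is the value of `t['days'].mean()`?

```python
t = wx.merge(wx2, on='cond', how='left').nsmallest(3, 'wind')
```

22.3333333333

merge on 'cond' (how='left') → 5 rows:
   wind  cond   city  days   low
0   108  snow  Lagos    21 -27.0
1    69  rain   Lima    11  -8.0
2    65   fog   Lima    26   NaN
3    50  snow  Perth    30 -27.0
4    93   fog  Lagos     0   NaN
take 3 rows with smallest wind:
   wind  cond   city  days   low
3    50  snow  Perth    30 -27.0
2    65   fog   Lima    26   NaN
1    69  rain   Lima    11  -8.0
mean of column 'days' → 22.3333333333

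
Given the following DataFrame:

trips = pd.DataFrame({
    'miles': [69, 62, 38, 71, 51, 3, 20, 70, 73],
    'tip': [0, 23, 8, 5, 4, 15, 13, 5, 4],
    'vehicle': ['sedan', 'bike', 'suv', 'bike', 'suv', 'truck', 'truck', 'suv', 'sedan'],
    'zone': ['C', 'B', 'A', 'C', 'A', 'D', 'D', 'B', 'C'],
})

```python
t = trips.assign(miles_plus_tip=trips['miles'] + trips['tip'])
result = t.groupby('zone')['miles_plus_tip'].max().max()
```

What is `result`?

85

add column miles_plus_tip = trips['miles'] + trips['tip']:
   miles  tip vehicle zone  miles_plus_tip
0     69    0   sedan    C              69
1     62   23    bike    B              85
2     38    8     suv    A              46
3     71    5    bike    C              76
4     51    4     suv    A              55
5      3   15   truck    D              18
6     20   13   truck    D              33
7     70    5     suv    B              75
8     73    4   sedan    C              77
group by zone, max of miles_plus_tip:
zone
A    55
B    85
C    77
D    33
Name: miles_plus_tip, dtype: int64
Hence 85.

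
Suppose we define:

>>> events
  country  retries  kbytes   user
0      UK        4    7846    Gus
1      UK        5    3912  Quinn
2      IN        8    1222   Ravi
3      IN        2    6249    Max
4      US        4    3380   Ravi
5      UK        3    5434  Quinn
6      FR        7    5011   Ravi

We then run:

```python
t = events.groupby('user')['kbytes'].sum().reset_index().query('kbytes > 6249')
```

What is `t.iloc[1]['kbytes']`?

9346

group by user, sum of kbytes:
user
Gus      7846
Max      6249
Quinn    9346
Ravi     9613
Name: kbytes, dtype: int64
reset_index():
    user  kbytes
0    Gus    7846
1    Max    6249
2  Quinn    9346
3   Ravi    9613
filter rows where kbytes > 6249:
    user  kbytes
0    Gus    7846
2  Quinn    9346
3   Ravi    9613
Hence 9346.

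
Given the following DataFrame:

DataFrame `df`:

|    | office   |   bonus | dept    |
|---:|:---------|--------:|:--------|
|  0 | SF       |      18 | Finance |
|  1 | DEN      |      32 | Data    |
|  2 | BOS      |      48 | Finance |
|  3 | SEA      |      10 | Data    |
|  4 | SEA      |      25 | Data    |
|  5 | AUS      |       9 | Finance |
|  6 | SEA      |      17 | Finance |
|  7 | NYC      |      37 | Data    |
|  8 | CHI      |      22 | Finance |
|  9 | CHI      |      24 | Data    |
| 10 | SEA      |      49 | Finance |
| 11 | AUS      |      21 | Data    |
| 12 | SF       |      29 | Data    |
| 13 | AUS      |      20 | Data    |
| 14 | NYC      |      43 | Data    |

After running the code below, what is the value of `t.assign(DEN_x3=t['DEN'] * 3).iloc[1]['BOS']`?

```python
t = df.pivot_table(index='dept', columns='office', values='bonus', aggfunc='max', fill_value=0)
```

pivot: rows=dept, cols=office, max(bonus):
office   AUS  BOS  CHI  DEN  NYC  SEA  SF
dept                                     
Data      21    0   24   32   43   25  29
Finance    9   48   22    0    0   49  18
add column DEN_x3 = t['DEN'] * 3:
office   AUS  BOS  CHI  DEN  NYC  SEA  SF  DEN_x3
dept                                             
Data      21    0   24   32   43   25  29      96
Finance    9   48   22    0    0   49  18       0
Hence 48.

48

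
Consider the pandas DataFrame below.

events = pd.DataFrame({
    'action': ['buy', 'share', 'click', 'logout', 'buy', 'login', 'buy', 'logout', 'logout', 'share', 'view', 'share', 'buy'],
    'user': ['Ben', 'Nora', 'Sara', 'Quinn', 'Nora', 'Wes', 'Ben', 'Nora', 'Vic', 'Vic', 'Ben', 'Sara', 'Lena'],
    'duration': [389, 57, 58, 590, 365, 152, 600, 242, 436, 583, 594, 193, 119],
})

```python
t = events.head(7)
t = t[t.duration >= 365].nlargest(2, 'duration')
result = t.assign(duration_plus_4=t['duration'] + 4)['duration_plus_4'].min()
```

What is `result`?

take first 7 rows:
   action   user  duration
0     buy    Ben       389
1   share   Nora        57
2   click   Sara        58
3  logout  Quinn       590
4     buy   Nora       365
5   login    Wes       152
6     buy    Ben       600
filter rows where duration >= 365:
   action   user  duration
0     buy    Ben       389
3  logout  Quinn       590
4     buy   Nora       365
6     buy    Ben       600
take 2 rows with largest duration:
   action   user  duration
6     buy    Ben       600
3  logout  Quinn       590
add column duration_plus_4 = t['duration'] + 4:
   action   user  duration  duration_plus_4
6     buy    Ben       600              604
3  logout  Quinn       590              594

594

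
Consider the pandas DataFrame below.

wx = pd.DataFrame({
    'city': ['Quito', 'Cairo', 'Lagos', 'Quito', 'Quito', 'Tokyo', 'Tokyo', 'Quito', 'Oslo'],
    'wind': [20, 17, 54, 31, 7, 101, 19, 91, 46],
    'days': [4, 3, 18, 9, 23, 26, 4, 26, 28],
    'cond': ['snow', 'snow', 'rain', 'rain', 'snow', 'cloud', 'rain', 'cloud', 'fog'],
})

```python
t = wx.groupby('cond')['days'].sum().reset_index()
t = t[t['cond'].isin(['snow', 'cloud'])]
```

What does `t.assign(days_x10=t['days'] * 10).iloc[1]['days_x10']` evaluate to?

group by cond, sum of days:
cond
cloud    52
fog      28
rain     31
snow     30
Name: days, dtype: int64
reset_index():
    cond  days
0  cloud    52
1    fog    28
2   rain    31
3   snow    30
filter rows where cond in ['snow', 'cloud']:
    cond  days
0  cloud    52
3   snow    30
add column days_x10 = t['days'] * 10:
    cond  days  days_x10
0  cloud    52       520
3   snow    30       300
Taking the value at position 1, column 'days_x10' gives 300.

300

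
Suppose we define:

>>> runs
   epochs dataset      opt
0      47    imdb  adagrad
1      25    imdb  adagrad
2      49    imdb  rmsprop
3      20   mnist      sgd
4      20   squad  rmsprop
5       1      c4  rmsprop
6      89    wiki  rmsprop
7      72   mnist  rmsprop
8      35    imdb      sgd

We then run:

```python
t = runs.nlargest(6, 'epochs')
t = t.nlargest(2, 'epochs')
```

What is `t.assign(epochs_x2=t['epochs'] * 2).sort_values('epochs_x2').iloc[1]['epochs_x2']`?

take 6 rows with largest epochs:
   epochs dataset      opt
6      89    wiki  rmsprop
7      72   mnist  rmsprop
2      49    imdb  rmsprop
0      47    imdb  adagrad
8      35    imdb      sgd
1      25    imdb  adagrad
take 2 rows with largest epochs:
   epochs dataset      opt
6      89    wiki  rmsprop
7      72   mnist  rmsprop
add column epochs_x2 = t['epochs'] * 2:
   epochs dataset      opt  epochs_x2
6      89    wiki  rmsprop        178
7      72   mnist  rmsprop        144
sort by epochs_x2:
   epochs dataset      opt  epochs_x2
7      72   mnist  rmsprop        144
6      89    wiki  rmsprop        178
So iloc[1]['epochs_x2'] = 178.

178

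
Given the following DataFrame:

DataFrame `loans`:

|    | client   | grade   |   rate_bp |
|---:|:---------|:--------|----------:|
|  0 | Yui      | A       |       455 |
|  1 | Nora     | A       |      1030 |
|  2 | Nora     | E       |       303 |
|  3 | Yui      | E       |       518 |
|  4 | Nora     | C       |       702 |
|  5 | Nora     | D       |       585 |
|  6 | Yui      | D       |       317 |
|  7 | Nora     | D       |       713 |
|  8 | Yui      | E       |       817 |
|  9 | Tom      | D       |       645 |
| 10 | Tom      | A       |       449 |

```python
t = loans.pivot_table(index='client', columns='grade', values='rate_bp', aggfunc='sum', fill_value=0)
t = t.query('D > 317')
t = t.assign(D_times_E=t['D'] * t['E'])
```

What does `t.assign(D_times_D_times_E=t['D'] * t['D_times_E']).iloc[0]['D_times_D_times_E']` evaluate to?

510495612

pivot: rows=client, cols=grade, sum(rate_bp):
grade      A    C     D     E
client                       
Nora    1030  702  1298   303
Tom      449    0   645     0
Yui      455    0   317  1335
filter rows where D > 317:
grade      A    C     D    E
client                      
Nora    1030  702  1298  303
Tom      449    0   645    0
add column D_times_E = t['D'] * t['E']:
grade      A    C     D    E  D_times_E
client                                 
Nora    1030  702  1298  303     393294
Tom      449    0   645    0          0
add column D_times_D_times_E = t['D'] * t['D_times_E']:
grade      A    C     D    E  D_times_E  D_times_D_times_E
client                                                    
Nora    1030  702  1298  303     393294          510495612
Tom      449    0   645    0          0                  0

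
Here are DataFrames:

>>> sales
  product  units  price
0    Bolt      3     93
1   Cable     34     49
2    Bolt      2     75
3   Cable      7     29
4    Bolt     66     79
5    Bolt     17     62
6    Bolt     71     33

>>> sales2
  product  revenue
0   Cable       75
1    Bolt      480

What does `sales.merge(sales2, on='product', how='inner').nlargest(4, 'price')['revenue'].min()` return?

480

merge on 'product' (how='inner') → 7 rows:
  product  units  price  revenue
0    Bolt      3     93      480
1   Cable     34     49       75
2    Bolt      2     75      480
3   Cable      7     29       75
4    Bolt     66     79      480
5    Bolt     17     62      480
6    Bolt     71     33      480
take 4 rows with largest price:
  product  units  price  revenue
0    Bolt      3     93      480
4    Bolt     66     79      480
2    Bolt      2     75      480
5    Bolt     17     62      480
Hence 480.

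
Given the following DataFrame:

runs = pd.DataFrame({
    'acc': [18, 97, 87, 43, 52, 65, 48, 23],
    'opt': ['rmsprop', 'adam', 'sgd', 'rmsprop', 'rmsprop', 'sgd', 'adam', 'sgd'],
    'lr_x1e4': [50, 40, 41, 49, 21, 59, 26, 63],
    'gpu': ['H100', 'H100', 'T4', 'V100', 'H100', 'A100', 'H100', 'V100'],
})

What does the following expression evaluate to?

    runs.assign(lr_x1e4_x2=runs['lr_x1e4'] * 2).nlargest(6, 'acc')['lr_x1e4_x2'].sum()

add column lr_x1e4_x2 = runs['lr_x1e4'] * 2:
   acc      opt  lr_x1e4   gpu  lr_x1e4_x2
0   18  rmsprop       50  H100         100
1   97     adam       40  H100          80
2   87      sgd       41    T4          82
3   43  rmsprop       49  V100          98
4   52  rmsprop       21  H100          42
5   65      sgd       59  A100         118
6   48     adam       26  H100          52
7   23      sgd       63  V100         126
take 6 rows with largest acc:
   acc      opt  lr_x1e4   gpu  lr_x1e4_x2
1   97     adam       40  H100          80
2   87      sgd       41    T4          82
5   65      sgd       59  A100         118
4   52  rmsprop       21  H100          42
6   48     adam       26  H100          52
3   43  rmsprop       49  V100          98
Taking the sum of column 'lr_x1e4_x2' gives 472.

472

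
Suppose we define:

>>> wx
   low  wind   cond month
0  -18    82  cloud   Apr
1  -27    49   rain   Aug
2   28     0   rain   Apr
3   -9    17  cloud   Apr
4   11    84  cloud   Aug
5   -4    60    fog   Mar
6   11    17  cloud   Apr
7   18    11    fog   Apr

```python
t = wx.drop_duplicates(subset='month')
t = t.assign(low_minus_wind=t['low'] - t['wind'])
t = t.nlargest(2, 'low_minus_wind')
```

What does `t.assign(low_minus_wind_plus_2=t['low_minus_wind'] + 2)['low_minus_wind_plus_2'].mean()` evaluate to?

-68.0

drop duplicate month (keep=first):
   low  wind   cond month
0  -18    82  cloud   Apr
1  -27    49   rain   Aug
5   -4    60    fog   Mar
add column low_minus_wind = t['low'] - t['wind']:
   low  wind   cond month  low_minus_wind
0  -18    82  cloud   Apr            -100
1  -27    49   rain   Aug             -76
5   -4    60    fog   Mar             -64
take 2 rows with largest low_minus_wind:
   low  wind  cond month  low_minus_wind
5   -4    60   fog   Mar             -64
1  -27    49  rain   Aug             -76
add column low_minus_wind_plus_2 = t['low_minus_wind'] + 2:
   low  wind  cond month  low_minus_wind  low_minus_wind_plus_2
5   -4    60   fog   Mar             -64                    -62
1  -27    49  rain   Aug             -76                    -74
mean of column 'low_minus_wind_plus_2' → -68.0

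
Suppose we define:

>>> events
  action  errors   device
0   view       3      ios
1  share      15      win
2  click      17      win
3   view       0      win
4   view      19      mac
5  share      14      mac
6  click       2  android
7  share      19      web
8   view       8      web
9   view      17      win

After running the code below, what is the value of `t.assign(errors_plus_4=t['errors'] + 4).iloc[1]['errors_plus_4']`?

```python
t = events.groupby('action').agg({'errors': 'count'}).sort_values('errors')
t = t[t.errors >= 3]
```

group by action, count of errors:
        errors
action        
click        2
share        3
view         5
sort by errors:
        errors
action        
click        2
share        3
view         5
filter rows where errors >= 3:
        errors
action        
share        3
view         5
add column errors_plus_4 = t['errors'] + 4:
        errors  errors_plus_4
action                       
share        3              7
view         5              9
Finally, value at position 1, column 'errors_plus_4' = 9.

9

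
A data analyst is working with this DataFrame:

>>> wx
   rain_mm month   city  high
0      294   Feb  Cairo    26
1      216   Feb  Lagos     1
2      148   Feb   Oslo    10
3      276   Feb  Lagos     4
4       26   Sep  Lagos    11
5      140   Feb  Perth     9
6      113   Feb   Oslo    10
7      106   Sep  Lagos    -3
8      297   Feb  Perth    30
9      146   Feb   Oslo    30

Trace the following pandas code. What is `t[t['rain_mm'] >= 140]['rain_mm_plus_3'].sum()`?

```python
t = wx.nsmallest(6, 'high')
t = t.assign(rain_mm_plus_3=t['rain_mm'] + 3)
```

792

take 6 rows with smallest high:
   rain_mm month   city  high
7      106   Sep  Lagos    -3
1      216   Feb  Lagos     1
3      276   Feb  Lagos     4
5      140   Feb  Perth     9
2      148   Feb   Oslo    10
6      113   Feb   Oslo    10
add column rain_mm_plus_3 = t['rain_mm'] + 3:
   rain_mm month   city  high  rain_mm_plus_3
7      106   Sep  Lagos    -3             109
1      216   Feb  Lagos     1             219
3      276   Feb  Lagos     4             279
5      140   Feb  Perth     9             143
2      148   Feb   Oslo    10             151
6      113   Feb   Oslo    10             116
filter rows where rain_mm >= 140:
   rain_mm month   city  high  rain_mm_plus_3
1      216   Feb  Lagos     1             219
3      276   Feb  Lagos     4             279
5      140   Feb  Perth     9             143
2      148   Feb   Oslo    10             151
Hence 792.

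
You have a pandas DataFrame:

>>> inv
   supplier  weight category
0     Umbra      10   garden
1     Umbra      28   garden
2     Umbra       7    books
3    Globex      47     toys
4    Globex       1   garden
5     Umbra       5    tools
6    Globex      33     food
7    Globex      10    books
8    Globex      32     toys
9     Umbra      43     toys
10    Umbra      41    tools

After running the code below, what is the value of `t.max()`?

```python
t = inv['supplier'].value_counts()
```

6

value_counts of supplier:
supplier
Umbra     6
Globex    5
Name: count, dtype: int64
So max() = 6.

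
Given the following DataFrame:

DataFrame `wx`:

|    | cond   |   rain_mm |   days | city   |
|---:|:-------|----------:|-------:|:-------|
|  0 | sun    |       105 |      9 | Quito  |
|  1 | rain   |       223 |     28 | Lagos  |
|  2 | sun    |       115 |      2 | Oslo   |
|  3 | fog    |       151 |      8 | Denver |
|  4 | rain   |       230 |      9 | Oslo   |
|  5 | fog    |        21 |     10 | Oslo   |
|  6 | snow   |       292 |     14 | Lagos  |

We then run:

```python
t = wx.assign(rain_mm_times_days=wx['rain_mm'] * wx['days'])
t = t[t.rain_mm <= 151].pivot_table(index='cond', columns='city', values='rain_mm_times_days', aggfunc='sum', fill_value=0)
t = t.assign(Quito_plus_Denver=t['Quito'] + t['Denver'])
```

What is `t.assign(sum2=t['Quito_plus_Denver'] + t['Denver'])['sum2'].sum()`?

add column rain_mm_times_days = wx['rain_mm'] * wx['days']:
   cond  rain_mm  days    city  rain_mm_times_days
0   sun      105     9   Quito                 945
1  rain      223    28   Lagos                6244
2   sun      115     2    Oslo                 230
3   fog      151     8  Denver                1208
4  rain      230     9    Oslo                2070
5   fog       21    10    Oslo                 210
6  snow      292    14   Lagos                4088
filter rows where rain_mm <= 151:
  cond  rain_mm  days    city  rain_mm_times_days
0  sun      105     9   Quito                 945
2  sun      115     2    Oslo                 230
3  fog      151     8  Denver                1208
5  fog       21    10    Oslo                 210
pivot: rows=cond, cols=city, sum(rain_mm_times_days):
city  Denver  Oslo  Quito
cond                     
fog     1208   210      0
sun        0   230    945
add column Quito_plus_Denver = t['Quito'] + t['Denver']:
city  Denver  Oslo  Quito  Quito_plus_Denver
cond                                        
fog     1208   210      0               1208
sun        0   230    945                945
add column sum2 = t['Quito_plus_Denver'] + t['Denver']:
city  Denver  Oslo  Quito  Quito_plus_Denver  sum2
cond                                              
fog     1208   210      0               1208  2416
sun        0   230    945                945   945
So sum() = 3361.

3361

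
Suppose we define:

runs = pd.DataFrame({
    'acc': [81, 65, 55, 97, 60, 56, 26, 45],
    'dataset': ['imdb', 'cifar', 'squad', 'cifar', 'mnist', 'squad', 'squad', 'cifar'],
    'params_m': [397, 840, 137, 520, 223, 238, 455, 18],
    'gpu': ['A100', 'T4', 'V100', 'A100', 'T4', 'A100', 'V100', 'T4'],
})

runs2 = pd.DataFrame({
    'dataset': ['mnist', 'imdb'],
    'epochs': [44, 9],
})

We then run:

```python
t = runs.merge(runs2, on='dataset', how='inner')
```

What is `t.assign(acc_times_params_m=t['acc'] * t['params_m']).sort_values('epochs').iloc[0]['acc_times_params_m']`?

merge on 'dataset' (how='inner') → 2 rows:
   acc dataset  params_m   gpu  epochs
0   81    imdb       397  A100       9
1   60   mnist       223    T4      44
add column acc_times_params_m = t['acc'] * t['params_m']:
   acc dataset  params_m   gpu  epochs  acc_times_params_m
0   81    imdb       397  A100       9               32157
1   60   mnist       223    T4      44               13380
sort by epochs:
   acc dataset  params_m   gpu  epochs  acc_times_params_m
0   81    imdb       397  A100       9               32157
1   60   mnist       223    T4      44               13380
Finally, value at position 0, column 'acc_times_params_m' = 32157.

32157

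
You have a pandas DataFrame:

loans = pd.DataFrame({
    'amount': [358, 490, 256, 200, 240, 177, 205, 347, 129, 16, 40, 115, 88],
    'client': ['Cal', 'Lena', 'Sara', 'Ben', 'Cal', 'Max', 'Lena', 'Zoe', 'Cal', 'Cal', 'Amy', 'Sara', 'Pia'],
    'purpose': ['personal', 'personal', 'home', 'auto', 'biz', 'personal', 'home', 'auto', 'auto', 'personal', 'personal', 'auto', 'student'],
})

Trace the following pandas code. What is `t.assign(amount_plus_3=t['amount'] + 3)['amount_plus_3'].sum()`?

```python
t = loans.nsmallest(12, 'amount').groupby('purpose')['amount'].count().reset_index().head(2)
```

take 12 rows with smallest amount:
    amount client   purpose
9       16    Cal  personal
10      40    Amy  personal
12      88    Pia   student
11     115   Sara      auto
8      129    Cal      auto
5      177    Max  personal
3      200    Ben      auto
6      205   Lena      home
4      240    Cal       biz
2      256   Sara      home
7      347    Zoe      auto
0      358    Cal  personal
group by purpose, count of amount:
purpose
auto        4
biz         1
home        2
personal    4
student     1
Name: amount, dtype: int64
reset_index():
    purpose  amount
0      auto       4
1       biz       1
2      home       2
3  personal       4
4   student       1
take first 2 rows:
  purpose  amount
0    auto       4
1     biz       1
add column amount_plus_3 = t['amount'] + 3:
  purpose  amount  amount_plus_3
0    auto       4              7
1     biz       1              4

11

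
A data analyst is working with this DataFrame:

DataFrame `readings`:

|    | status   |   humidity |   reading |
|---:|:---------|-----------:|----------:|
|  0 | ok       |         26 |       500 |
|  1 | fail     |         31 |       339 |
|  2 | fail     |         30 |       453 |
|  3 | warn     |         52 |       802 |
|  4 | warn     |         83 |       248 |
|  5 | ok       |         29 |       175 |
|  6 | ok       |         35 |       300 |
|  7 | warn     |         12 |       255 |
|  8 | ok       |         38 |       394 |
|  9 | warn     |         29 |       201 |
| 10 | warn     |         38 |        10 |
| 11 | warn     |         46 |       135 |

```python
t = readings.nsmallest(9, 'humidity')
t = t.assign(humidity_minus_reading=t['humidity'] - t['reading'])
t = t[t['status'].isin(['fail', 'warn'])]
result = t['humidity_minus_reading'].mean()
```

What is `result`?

take 9 rows with smallest humidity:
   status  humidity  reading
7    warn        12      255
0      ok        26      500
5      ok        29      175
9    warn        29      201
2    fail        30      453
1    fail        31      339
6      ok        35      300
8      ok        38      394
10   warn        38       10
add column humidity_minus_reading = t['humidity'] - t['reading']:
   status  humidity  reading  humidity_minus_reading
7    warn        12      255                    -243
0      ok        26      500                    -474
5      ok        29      175                    -146
9    warn        29      201                    -172
2    fail        30      453                    -423
1    fail        31      339                    -308
6      ok        35      300                    -265
8      ok        38      394                    -356
10   warn        38       10                      28
filter rows where status in ['fail', 'warn']:
   status  humidity  reading  humidity_minus_reading
7    warn        12      255                    -243
9    warn        29      201                    -172
2    fail        30      453                    -423
1    fail        31      339                    -308
10   warn        38       10                      28
Then the mean of column 'humidity_minus_reading': -223.6

-223.6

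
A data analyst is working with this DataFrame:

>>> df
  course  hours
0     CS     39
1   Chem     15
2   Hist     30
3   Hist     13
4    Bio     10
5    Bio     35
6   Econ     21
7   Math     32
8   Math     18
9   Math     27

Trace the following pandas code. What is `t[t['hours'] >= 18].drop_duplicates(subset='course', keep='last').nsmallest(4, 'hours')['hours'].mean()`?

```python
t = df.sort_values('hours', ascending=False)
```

26.0

sort by hours descending:
  course  hours
0     CS     39
5    Bio     35
7   Math     32
2   Hist     30
9   Math     27
6   Econ     21
8   Math     18
1   Chem     15
3   Hist     13
4    Bio     10
filter rows where hours >= 18:
  course  hours
0     CS     39
5    Bio     35
7   Math     32
2   Hist     30
9   Math     27
6   Econ     21
8   Math     18
drop duplicate course (keep=last):
  course  hours
0     CS     39
5    Bio     35
2   Hist     30
6   Econ     21
8   Math     18
take 4 rows with smallest hours:
  course  hours
8   Math     18
6   Econ     21
2   Hist     30
5    Bio     35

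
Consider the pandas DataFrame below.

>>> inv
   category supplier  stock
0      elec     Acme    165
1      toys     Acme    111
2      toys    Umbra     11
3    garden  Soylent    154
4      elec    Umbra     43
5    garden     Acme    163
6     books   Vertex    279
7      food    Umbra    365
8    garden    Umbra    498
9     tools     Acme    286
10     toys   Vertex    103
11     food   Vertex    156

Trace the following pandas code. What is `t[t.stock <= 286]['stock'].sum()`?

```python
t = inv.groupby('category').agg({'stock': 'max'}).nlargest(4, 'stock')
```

565

group by category, max of stock:
          stock
category       
books       279
elec        165
food        365
garden      498
tools       286
toys        111
take 4 rows with largest stock:
          stock
category       
garden      498
food        365
tools       286
books       279
filter rows where stock <= 286:
          stock
category       
tools       286
books       279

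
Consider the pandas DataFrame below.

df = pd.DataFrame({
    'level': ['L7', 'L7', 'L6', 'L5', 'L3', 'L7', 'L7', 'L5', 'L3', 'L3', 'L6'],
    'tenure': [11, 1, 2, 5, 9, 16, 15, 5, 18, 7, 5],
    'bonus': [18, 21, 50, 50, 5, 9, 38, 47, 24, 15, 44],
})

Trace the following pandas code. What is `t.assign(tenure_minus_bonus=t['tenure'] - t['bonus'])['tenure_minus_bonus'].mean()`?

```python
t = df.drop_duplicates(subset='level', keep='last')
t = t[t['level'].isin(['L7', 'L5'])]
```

-32.5

drop duplicate level (keep=last):
   level  tenure  bonus
6     L7      15     38
7     L5       5     47
9     L3       7     15
10    L6       5     44
filter rows where level in ['L7', 'L5']:
  level  tenure  bonus
6    L7      15     38
7    L5       5     47
add column tenure_minus_bonus = t['tenure'] - t['bonus']:
  level  tenure  bonus  tenure_minus_bonus
6    L7      15     38                 -23
7    L5       5     47                 -42
Hence -32.5.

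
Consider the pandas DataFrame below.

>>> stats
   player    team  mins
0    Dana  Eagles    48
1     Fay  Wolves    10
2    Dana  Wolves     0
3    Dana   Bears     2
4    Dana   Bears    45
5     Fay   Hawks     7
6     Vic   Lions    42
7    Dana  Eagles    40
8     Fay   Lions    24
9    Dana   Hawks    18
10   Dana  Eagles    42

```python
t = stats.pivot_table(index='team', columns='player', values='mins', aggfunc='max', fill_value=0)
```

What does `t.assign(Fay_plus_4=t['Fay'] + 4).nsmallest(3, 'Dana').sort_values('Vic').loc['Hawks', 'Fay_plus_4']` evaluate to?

11

pivot: rows=team, cols=player, max(mins):
player  Dana  Fay  Vic
team                  
Bears     45    0    0
Eagles    48    0    0
Hawks     18    7    0
Lions      0   24   42
Wolves     0   10    0
add column Fay_plus_4 = t['Fay'] + 4:
player  Dana  Fay  Vic  Fay_plus_4
team                              
Bears     45    0    0           4
Eagles    48    0    0           4
Hawks     18    7    0          11
Lions      0   24   42          28
Wolves     0   10    0          14
take 3 rows with smallest Dana:
player  Dana  Fay  Vic  Fay_plus_4
team                              
Lions      0   24   42          28
Wolves     0   10    0          14
Hawks     18    7    0          11
sort by Vic:
player  Dana  Fay  Vic  Fay_plus_4
team                              
Wolves     0   10    0          14
Hawks     18    7    0          11
Lions      0   24   42          28
Hence 11.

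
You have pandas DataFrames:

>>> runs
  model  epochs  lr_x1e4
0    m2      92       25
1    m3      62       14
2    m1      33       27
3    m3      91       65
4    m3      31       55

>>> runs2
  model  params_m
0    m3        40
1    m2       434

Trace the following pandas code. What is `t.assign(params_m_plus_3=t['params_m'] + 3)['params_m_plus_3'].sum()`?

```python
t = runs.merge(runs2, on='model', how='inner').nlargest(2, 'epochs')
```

merge on 'model' (how='inner') → 4 rows:
  model  epochs  lr_x1e4  params_m
0    m2      92       25       434
1    m3      62       14        40
2    m3      91       65        40
3    m3      31       55        40
take 2 rows with largest epochs:
  model  epochs  lr_x1e4  params_m
0    m2      92       25       434
2    m3      91       65        40
add column params_m_plus_3 = t['params_m'] + 3:
  model  epochs  lr_x1e4  params_m  params_m_plus_3
0    m2      92       25       434              437
2    m3      91       65        40               43
sum of column 'params_m_plus_3' → 480

480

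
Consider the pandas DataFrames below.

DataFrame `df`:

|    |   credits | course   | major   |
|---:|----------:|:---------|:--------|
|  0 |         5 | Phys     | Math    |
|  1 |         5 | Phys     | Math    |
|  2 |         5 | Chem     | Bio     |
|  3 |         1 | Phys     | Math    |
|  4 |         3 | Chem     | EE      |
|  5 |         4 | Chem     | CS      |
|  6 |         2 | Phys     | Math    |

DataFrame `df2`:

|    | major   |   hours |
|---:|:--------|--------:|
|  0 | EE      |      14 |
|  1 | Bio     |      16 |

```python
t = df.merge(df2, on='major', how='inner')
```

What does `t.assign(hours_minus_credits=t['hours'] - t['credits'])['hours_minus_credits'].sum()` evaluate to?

22

merge on 'major' (how='inner') → 2 rows:
   credits course major  hours
0        5   Chem   Bio     16
1        3   Chem    EE     14
add column hours_minus_credits = t['hours'] - t['credits']:
   credits course major  hours  hours_minus_credits
0        5   Chem   Bio     16                   11
1        3   Chem    EE     14                   11
So sum() = 22.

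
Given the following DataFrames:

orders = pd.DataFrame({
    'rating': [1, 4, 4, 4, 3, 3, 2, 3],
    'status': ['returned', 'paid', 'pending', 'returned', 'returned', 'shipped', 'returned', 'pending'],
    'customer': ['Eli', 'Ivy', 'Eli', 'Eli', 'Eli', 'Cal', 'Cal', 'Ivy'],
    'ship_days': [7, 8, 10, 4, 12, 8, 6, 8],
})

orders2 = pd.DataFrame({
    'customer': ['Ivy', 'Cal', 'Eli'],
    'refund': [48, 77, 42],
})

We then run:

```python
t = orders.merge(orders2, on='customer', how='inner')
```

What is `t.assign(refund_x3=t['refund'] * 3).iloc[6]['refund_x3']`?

merge on 'customer' (how='inner') → 8 rows:
   rating    status customer  ship_days  refund
0       1  returned      Eli          7      42
1       4      paid      Ivy          8      48
2       4   pending      Eli         10      42
3       4  returned      Eli          4      42
4       3  returned      Eli         12      42
5       3   shipped      Cal          8      77
6       2  returned      Cal          6      77
7       3   pending      Ivy          8      48
add column refund_x3 = t['refund'] * 3:
   rating    status customer  ship_days  refund  refund_x3
0       1  returned      Eli          7      42        126
1       4      paid      Ivy          8      48        144
2       4   pending      Eli         10      42        126
3       4  returned      Eli          4      42        126
4       3  returned      Eli         12      42        126
5       3   shipped      Cal          8      77        231
6       2  returned      Cal          6      77        231
7       3   pending      Ivy          8      48        144

231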